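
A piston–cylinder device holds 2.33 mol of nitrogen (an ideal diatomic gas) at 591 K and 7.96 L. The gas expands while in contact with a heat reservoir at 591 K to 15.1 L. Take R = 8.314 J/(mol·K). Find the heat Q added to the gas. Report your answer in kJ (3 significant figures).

Q ≈ 7.33 kJ

Isothermal ⇒ ΔU = 0, so Q = W = nRT ln(V₂/V₁).
Q = (2.33)(8.314)(591) ln(15.1/7.96) = 11449 × 0.6403 = 7330 J.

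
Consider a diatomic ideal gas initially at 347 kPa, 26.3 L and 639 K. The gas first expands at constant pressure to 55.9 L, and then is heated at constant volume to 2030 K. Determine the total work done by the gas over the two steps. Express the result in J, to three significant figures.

Step 1 (isobaric): W = PΔV = (347 kPa)(55.9 − 26.3 L) = 10271 J.
Step 2 (isochoric): W = 0 (constant volume).
W_total = 10271 + 0 = 10271 J.

W_total ≈ 10300 J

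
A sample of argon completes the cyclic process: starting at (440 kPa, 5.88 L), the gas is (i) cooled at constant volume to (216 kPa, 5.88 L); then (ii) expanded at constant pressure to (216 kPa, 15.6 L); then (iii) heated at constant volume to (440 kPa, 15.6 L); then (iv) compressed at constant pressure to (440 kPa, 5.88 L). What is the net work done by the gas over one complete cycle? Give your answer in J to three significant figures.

W_net ≈ -2180 J

Constant-volume legs do no work.
W(ii) = (216)(15.6 − 5.88) = 2100 J; W(iv) = (440)(5.88 − 15.6) = -4277 J.
W_net = 2100 − 4277 = -2177 J (the counter-clockwise enclosed area).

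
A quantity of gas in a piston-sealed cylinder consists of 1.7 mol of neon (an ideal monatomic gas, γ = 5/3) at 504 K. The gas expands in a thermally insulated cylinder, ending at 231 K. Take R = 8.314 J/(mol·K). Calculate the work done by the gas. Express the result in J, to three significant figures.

W ≈ 5790 J

Adiabatic ⇒ Q = 0, so W_by = −ΔU = nCᵥ(T₁ − T₂).
Cᵥ = 3R/2 = 12.47 J/(mol·K).
W = (1.7)(12.47)(504 − 231) = 5788 J.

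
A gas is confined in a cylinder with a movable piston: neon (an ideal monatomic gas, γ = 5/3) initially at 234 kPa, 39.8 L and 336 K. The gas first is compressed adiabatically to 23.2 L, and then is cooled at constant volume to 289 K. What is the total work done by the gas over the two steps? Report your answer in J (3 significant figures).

Step 1 (adiabatic): W = (P₁V₁ − P₂V₂)/(γ−1) = (9313 − 13346)/0.667 = -6050 J.
Step 2 (isochoric): W = 0 (constant volume).
W_total = -6050 + 0 = -6050 J.

W_total ≈ -6050 J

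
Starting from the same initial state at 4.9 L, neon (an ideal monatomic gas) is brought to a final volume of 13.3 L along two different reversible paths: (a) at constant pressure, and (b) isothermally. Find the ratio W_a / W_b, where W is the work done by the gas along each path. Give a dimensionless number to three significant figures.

Path (a) isobaric: W = P₁(V₂ − V₁) → W_a/(P₁V₁) = 1.714.
Path (b) isothermal: W = P₁V₁ ln(V₂/V₁) → W_b/(P₁V₁) = 0.9985.
W_a / W_b = 1.714 / 0.9985 = 1.717.

W_a / W_b ≈ 1.72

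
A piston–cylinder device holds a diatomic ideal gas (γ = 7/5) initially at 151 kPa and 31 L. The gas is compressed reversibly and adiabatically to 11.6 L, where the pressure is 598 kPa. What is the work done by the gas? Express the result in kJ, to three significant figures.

Adiabatic: W = (P₁V₁ − P₂V₂)/(γ − 1) with γ = 7/5.
P₁V₁ = 4681 J, P₂V₂ = 6937 J.
W = (4681 − 6937) / 0.4 = -5640 J.

W ≈ -5.64 kJ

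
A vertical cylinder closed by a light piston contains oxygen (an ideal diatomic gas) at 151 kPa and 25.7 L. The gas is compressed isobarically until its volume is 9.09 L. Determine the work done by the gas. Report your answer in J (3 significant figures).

W ≈ -2510 J

Isobaric: W = P ΔV.
W = (151 kPa)(9.09 − 25.7 L) = (151)(-16.61) = -2508 J.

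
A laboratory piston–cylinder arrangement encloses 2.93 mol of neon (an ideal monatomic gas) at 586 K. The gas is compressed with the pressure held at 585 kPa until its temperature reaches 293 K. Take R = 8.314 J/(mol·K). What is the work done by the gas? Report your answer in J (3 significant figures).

W ≈ -7140 J

Isobaric: W = P ΔV = nR ΔT.
W = (2.93)(8.314)(293 − 586) = -7137 J.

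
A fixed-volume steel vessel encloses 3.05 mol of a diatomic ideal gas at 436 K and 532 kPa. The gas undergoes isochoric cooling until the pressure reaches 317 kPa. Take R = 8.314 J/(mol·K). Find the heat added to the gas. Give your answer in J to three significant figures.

Q ≈ -11200 J

Constant volume ⇒ W = 0, so Q = ΔU = nCᵥΔT with Cᵥ = 5R/2 = 20.79 J/(mol·K).
At constant V, T₂/T₁ = P₂/P₁ ⇒ ΔT = T₁(P₂/P₁ − 1) = 436·(317/532 − 1) = -176.2 K.
ΔU = (3.05)(20.79)(-176.2) = -11170 J.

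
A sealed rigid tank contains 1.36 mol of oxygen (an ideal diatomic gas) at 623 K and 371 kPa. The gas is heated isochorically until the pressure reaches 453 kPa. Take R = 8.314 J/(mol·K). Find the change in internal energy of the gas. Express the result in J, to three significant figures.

Constant volume ⇒ W = 0, so Q = ΔU = nCᵥΔT with Cᵥ = 5R/2 = 20.79 J/(mol·K).
At constant V, T₂/T₁ = P₂/P₁ ⇒ ΔT = T₁(P₂/P₁ − 1) = 623·(453/371 − 1) = 137.7 K.
ΔU = (1.36)(20.79)(137.7) = 3892 J.

ΔU ≈ 3890 J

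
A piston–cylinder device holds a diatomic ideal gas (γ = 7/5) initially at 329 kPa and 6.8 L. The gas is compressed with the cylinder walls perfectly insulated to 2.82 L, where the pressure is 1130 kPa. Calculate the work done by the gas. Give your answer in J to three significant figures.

Adiabatic: W = (P₁V₁ − P₂V₂)/(γ − 1) with γ = 7/5.
P₁V₁ = 2237 J, P₂V₂ = 3187 J.
W = (2237 − 3187) / 0.4 = -2374 J.

W ≈ -2370 J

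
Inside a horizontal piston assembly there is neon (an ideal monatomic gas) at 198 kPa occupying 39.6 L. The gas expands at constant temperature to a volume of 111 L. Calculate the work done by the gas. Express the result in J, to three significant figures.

Isothermal: W = nRT ln(V₂/V₁) = P₁V₁ ln(V₂/V₁).
P₁V₁ = (198 kPa)(39.6 L) = 7841 J.
W = 7841 × ln(111/39.6) = 7841 × 1.031
W_by_gas = 8082 J.

W ≈ 8080 J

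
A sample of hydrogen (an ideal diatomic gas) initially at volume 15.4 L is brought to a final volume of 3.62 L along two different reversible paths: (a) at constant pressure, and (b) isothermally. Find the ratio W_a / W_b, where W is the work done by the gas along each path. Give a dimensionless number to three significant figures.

Path (a) isobaric: W = P₁(V₂ − V₁) → W_a/(P₁V₁) = -0.7649.
Path (b) isothermal: W = P₁V₁ ln(V₂/V₁) → W_b/(P₁V₁) = -1.448.
W_a / W_b = -0.7649 / -1.448 = 0.5283.

W_a / W_b ≈ 0.528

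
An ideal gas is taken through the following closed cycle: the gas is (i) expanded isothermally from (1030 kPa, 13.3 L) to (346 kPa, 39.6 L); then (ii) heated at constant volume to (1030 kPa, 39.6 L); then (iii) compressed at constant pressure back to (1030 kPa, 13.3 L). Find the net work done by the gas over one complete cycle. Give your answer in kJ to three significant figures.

Leg (i): W = PᵢVᵢ ln(V_f/Vᵢ) = (13699) ln(39.6/13.3) = 14947 J.
Leg (ii): W = 0.
Leg (iii): W = PΔV = (1030)(13.3 − 39.6) = -27089 J.
W_net = 14947 − 27089 = -12142 J.

W_net ≈ -12.1 kJ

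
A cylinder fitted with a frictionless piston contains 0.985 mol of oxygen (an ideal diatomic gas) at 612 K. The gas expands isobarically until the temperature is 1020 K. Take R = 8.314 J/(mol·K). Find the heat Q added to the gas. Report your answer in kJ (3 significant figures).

Q ≈ 11.7 kJ

Isobaric: W = nRΔT = (0.985)(8.314)(408) = 3341 J.
ΔU = nCᵥΔT with Cᵥ = 5R/2: ΔU = (0.985)(20.79)(408) = 8353 J.
Q = ΔU + W = 8353 + 3341 = 11694 J.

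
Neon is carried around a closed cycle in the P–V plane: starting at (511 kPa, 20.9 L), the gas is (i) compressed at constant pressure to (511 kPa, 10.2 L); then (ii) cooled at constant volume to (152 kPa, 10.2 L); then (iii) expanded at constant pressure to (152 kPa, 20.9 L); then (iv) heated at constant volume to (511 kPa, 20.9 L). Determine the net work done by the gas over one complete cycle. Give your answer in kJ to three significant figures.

W_net ≈ -3.84 kJ

Constant-volume legs do no work.
W(i) = (511)(10.2 − 20.9) = -5468 J; W(iii) = (152)(20.9 − 10.2) = 1626 J.
W_net = -5468 + 1626 = -3841 J (the counter-clockwise enclosed area).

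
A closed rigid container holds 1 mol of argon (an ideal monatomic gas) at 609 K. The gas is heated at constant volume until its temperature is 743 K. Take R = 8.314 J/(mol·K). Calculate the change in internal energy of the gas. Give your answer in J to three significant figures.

ΔU ≈ 1670 J

Constant volume ⇒ W = 0, so Q = ΔU = nCᵥΔT with Cᵥ = 3R/2 = 12.47 J/(mol·K).
ΔU = (1)(12.47)(743 − 609) = 1671 J.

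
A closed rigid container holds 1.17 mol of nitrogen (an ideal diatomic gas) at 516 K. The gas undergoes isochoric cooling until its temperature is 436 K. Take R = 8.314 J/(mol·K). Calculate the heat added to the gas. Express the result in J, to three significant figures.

Constant volume ⇒ W = 0, so Q = ΔU = nCᵥΔT with Cᵥ = 5R/2 = 20.79 J/(mol·K).
ΔU = (1.17)(20.79)(436 − 516) = -1945 J.

Q ≈ -1950 J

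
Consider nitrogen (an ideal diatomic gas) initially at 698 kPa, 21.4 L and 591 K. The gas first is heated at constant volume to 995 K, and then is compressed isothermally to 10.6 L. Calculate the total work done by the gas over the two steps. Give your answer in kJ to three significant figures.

Step 1 (isochoric): W = 0 (constant volume).
After step 1: P = 1175 kPa (V unchanged).
Step 2 (isothermal): W = P₁V₁ ln(V₂/V₁) = (25148) ln(10.6/21.4) = -17667 J.
W_total = 0 − 17667 = -17667 J.

W_total ≈ -17.7 kJ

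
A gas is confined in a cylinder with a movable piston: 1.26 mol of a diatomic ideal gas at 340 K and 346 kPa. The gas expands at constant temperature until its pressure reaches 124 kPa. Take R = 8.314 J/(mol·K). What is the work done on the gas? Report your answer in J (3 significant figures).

W ≈ -3650 J

Isothermal process: W = nRT ln(V₂/V₁) = nRT ln(P₁/P₂).
W = (1.26)(8.314)(340) × ln(346/124)
  = 3562 × ln(2.79) = 3562 × 1.026
W_by_gas = 3655 J; work on gas = −W_by = -3655 J.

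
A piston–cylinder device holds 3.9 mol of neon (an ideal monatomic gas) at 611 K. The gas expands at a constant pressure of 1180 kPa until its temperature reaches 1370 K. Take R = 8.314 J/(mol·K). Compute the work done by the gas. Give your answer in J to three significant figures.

Isobaric: W = P ΔV = nR ΔT.
W = (3.9)(8.314)(1370 − 611) = 24610 J.

W ≈ 24600 J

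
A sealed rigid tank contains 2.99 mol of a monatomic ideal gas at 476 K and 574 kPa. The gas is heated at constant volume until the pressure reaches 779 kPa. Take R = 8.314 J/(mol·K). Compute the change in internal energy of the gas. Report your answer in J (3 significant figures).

Constant volume ⇒ W = 0, so Q = ΔU = nCᵥΔT with Cᵥ = 3R/2 = 12.47 J/(mol·K).
At constant V, T₂/T₁ = P₂/P₁ ⇒ ΔT = T₁(P₂/P₁ − 1) = 476·(779/574 − 1) = 170 K.
ΔU = (2.99)(12.47)(170) = 6339 J.

ΔU ≈ 6340 J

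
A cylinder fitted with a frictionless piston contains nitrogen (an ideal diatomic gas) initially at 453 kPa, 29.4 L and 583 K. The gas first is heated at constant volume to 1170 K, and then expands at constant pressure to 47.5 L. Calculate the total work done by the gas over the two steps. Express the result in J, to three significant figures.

W_total ≈ 16500 J

Step 1 (isochoric): W = 0 (constant volume).
After step 1: P = 909.1 kPa (V unchanged).
Step 2 (isobaric): W = PΔV = (909.1 kPa)(47.5 − 29.4 L) = 16455 J.
W_total = 0 + 16455 = 16455 J.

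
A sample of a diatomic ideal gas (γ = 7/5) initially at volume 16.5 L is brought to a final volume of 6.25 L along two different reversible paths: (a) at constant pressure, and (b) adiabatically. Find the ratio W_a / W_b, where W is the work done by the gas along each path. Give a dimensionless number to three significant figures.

Path (a) isobaric: W = P₁(V₂ − V₁) → W_a/(P₁V₁) = -0.6212.
Path (b) adiabatic: W = P₁V₁(1 − (V₁/V₂)^(γ−1))/(γ−1) → W_b/(P₁V₁) = -1.186.
W_a / W_b = -0.6212 / -1.186 = 0.5237.

W_a / W_b ≈ 0.524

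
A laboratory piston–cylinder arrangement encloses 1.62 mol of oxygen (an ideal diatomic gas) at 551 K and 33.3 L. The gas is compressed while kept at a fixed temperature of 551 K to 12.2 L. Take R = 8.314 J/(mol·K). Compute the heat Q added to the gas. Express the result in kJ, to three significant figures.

Isothermal ⇒ ΔU = 0, so Q = W = nRT ln(V₂/V₁).
Q = (1.62)(8.314)(551) ln(12.2/33.3) = 7421 × -1.004 = -7452 J.

Q ≈ -7.45 kJ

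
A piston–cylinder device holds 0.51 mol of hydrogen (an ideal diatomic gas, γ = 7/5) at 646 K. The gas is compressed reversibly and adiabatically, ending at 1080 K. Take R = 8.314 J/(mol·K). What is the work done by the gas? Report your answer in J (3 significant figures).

W ≈ -4600 J

Adiabatic ⇒ Q = 0, so W_by = −ΔU = nCᵥ(T₁ − T₂).
Cᵥ = 5R/2 = 20.79 J/(mol·K).
W = (0.51)(20.79)(646 − 1080) = -4601 J.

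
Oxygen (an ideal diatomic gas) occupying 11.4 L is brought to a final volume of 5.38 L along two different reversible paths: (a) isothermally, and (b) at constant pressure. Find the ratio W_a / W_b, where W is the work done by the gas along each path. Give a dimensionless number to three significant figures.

W_a / W_b ≈ 1.42

Path (a) isothermal: W = P₁V₁ ln(V₂/V₁) → W_a/(P₁V₁) = -0.7509.
Path (b) isobaric: W = P₁(V₂ − V₁) → W_b/(P₁V₁) = -0.5281.
W_a / W_b = -0.7509 / -0.5281 = 1.422.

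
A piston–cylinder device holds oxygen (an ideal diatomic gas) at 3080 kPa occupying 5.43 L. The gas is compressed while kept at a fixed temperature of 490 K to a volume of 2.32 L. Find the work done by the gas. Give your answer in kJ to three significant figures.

W ≈ -14.2 kJ

Isothermal: W = nRT ln(V₂/V₁) = P₁V₁ ln(V₂/V₁).
P₁V₁ = (3080 kPa)(5.43 L) = 16724 J.
W = 16724 × ln(2.32/5.43) = 16724 × -0.8504
W_by_gas = -14222 J.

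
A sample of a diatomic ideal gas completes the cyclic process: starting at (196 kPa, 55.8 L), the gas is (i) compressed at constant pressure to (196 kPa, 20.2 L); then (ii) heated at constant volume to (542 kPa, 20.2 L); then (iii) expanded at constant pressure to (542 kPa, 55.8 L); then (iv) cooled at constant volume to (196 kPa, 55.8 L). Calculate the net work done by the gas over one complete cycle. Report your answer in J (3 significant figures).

W_net ≈ 12300 J

Constant-volume legs do no work.
W(i) = (196)(20.2 − 55.8) = -6978 J; W(iii) = (542)(55.8 − 20.2) = 19295 J.
W_net = -6978 + 19295 = 12318 J (the clockwise enclosed area).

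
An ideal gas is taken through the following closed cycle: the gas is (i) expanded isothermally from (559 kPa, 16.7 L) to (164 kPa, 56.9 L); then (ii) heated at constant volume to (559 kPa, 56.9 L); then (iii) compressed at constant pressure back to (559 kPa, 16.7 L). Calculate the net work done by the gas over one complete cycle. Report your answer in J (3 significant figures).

W_net ≈ -11000 J

Leg (i): W = PᵢVᵢ ln(V_f/Vᵢ) = (9335) ln(56.9/16.7) = 11444 J.
Leg (ii): W = 0.
Leg (iii): W = PΔV = (559)(16.7 − 56.9) = -22472 J.
W_net = 11444 − 22472 = -11028 J.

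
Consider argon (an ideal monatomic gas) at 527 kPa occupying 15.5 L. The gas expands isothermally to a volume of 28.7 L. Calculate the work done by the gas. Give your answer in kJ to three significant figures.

Isothermal: W = nRT ln(V₂/V₁) = P₁V₁ ln(V₂/V₁).
P₁V₁ = (527 kPa)(15.5 L) = 8168 J.
W = 8168 × ln(28.7/15.5) = 8168 × 0.6161
W_by_gas = 5032 J.

W ≈ 5.03 kJ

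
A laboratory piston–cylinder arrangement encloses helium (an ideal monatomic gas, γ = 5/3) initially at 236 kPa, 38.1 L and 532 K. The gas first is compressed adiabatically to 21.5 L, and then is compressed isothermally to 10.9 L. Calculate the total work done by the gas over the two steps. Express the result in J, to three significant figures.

W_total ≈ -15200 J

Step 1 (adiabatic): W = (P₁V₁ − P₂V₂)/(γ−1) = (8992 − 13167)/0.667 = -6263 J.
After step 1: P = 612.4 kPa, V = 21.5 L, T = 779.1 K.
Step 2 (isothermal): W = P₁V₁ ln(V₂/V₁) = (13167) ln(10.9/21.5) = -8944 J.
W_total = -6263 − 8944 = -15208 J.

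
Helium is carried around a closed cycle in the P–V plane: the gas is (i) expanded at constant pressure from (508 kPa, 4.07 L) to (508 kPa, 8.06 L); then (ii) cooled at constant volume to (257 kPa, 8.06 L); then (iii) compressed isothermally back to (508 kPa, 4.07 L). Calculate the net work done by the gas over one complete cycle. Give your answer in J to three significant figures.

Leg (i): W = PΔV = (508)(8.06 − 4.07) = 2027 J.
Leg (ii): W = 0.
Leg (iii): W = PᵢVᵢ ln(V_f/Vᵢ) = (2071) ln(4.07/8.06) = -1415 J.
W_net = 2027 − 1415 = 611.6 J.

W_net ≈ 612 J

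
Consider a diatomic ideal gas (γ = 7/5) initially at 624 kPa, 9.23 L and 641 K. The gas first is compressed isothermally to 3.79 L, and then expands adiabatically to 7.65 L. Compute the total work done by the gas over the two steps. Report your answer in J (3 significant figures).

Step 1 (isothermal): W = P₁V₁ ln(V₂/V₁) = (5760) ln(3.79/9.23) = -5127 J.
After step 1: P = 1520 kPa, V = 3.79 L, T = 641 K.
Step 2 (adiabatic): W = (P₁V₁ − P₂V₂)/(γ−1) = (5760 − 4349)/0.4 = 3527 J.
W_total = -5127 + 3527 = -1600 J.

W_total ≈ -1600 J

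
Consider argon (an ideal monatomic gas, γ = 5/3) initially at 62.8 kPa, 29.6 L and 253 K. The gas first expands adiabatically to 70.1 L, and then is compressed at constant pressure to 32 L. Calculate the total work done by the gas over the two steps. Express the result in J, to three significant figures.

W_total ≈ 650 J

Step 1 (adiabatic): W = (P₁V₁ − P₂V₂)/(γ−1) = (1859 − 1046)/0.667 = 1219 J.
After step 1: P = 14.93 kPa, V = 70.1 L, T = 142.4 K.
Step 2 (isobaric): W = PΔV = (14.93 kPa)(32 − 70.1 L) = -568.6 J.
W_total = 1219 − 568.6 = 650.3 J.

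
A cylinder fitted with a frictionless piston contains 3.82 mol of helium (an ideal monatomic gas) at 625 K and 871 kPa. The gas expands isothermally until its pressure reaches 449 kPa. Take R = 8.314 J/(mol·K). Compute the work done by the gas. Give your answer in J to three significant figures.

Isothermal process: W = nRT ln(V₂/V₁) = nRT ln(P₁/P₂).
W = (3.82)(8.314)(625) × ln(871/449)
  = 19850 × ln(1.94) = 19850 × 0.6626
W_by_gas = 13153 J.

W ≈ 13200 J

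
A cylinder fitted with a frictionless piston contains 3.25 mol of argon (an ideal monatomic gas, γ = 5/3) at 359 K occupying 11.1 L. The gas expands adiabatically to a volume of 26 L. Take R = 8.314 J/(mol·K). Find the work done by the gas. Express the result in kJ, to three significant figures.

W ≈ 6.30 kJ

Adiabatic: TV^(γ−1) = const with γ = 5/3.
T₂ = T₁ (V₁/V₂)^(γ−1) = 359 × (11.1/26)^0.667 = 359 × 0.567 = 203.5 K.
W_by = nCᵥ(T₁ − T₂) = (3.25)(12.47)(359 − 203.5) = 6301 J.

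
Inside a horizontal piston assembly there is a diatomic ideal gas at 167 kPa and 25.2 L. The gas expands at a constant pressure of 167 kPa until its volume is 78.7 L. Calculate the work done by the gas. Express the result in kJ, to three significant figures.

W ≈ 8.93 kJ

Isobaric: W = P ΔV.
W = (167 kPa)(78.7 − 25.2 L) = (167)(53.5) = 8934 J.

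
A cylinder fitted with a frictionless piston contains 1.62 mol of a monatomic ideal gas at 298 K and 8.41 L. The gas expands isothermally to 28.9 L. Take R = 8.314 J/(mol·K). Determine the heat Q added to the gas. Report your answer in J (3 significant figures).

Q ≈ 4950 J

Isothermal ⇒ ΔU = 0, so Q = W = nRT ln(V₂/V₁).
Q = (1.62)(8.314)(298) ln(28.9/8.41) = 4014 × 1.234 = 4955 J.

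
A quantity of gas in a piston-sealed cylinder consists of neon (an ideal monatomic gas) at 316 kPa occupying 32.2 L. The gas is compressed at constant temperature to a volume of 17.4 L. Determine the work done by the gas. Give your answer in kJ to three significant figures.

W ≈ -6.26 kJ

Isothermal: W = nRT ln(V₂/V₁) = P₁V₁ ln(V₂/V₁).
P₁V₁ = (316 kPa)(32.2 L) = 10175 J.
W = 10175 × ln(17.4/32.2) = 10175 × -0.6155
W_by_gas = -6263 J.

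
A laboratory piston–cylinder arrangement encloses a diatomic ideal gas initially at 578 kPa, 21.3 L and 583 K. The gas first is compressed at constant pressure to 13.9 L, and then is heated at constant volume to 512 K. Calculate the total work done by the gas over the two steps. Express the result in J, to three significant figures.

Step 1 (isobaric): W = PΔV = (578 kPa)(13.9 − 21.3 L) = -4277 J.
Step 2 (isochoric): W = 0 (constant volume).
W_total = -4277 + 0 = -4277 J.

W_total ≈ -4280 J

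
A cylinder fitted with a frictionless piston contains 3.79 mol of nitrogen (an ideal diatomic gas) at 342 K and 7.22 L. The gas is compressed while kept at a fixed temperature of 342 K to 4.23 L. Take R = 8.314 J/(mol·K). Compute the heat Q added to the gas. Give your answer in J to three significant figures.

Q ≈ -5760 J

Isothermal ⇒ ΔU = 0, so Q = W = nRT ln(V₂/V₁).
Q = (3.79)(8.314)(342) ln(4.23/7.22) = 10776 × -0.5347 = -5762 J.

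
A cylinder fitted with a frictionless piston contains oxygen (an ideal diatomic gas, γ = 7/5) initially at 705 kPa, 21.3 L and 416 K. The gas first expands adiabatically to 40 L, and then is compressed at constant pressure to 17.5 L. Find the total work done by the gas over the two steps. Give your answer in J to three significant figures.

Step 1 (adiabatic): W = (P₁V₁ − P₂V₂)/(γ−1) = (15016 − 11671)/0.4 = 8365 J.
After step 1: P = 291.8 kPa, V = 40 L, T = 323.3 K.
Step 2 (isobaric): W = PΔV = (291.8 kPa)(17.5 − 40 L) = -6565 J.
W_total = 8365 − 6565 = 1800 J.

W_total ≈ 1800 J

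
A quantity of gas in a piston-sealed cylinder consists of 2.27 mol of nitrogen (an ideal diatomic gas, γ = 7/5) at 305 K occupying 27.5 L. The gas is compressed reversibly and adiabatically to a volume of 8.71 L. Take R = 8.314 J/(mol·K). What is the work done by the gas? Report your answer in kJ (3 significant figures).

W ≈ -8.40 kJ

Adiabatic: TV^(γ−1) = const with γ = 7/5.
T₂ = T₁ (V₁/V₂)^(γ−1) = 305 × (27.5/8.71)^0.4 = 305 × 1.584 = 483.1 K.
W_by = nCᵥ(T₁ − T₂) = (2.27)(20.79)(305 − 483.1) = -8403 J.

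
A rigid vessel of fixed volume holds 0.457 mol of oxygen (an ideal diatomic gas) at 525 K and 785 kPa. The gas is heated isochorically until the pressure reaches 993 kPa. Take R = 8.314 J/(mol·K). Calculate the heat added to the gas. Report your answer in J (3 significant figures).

Constant volume ⇒ W = 0, so Q = ΔU = nCᵥΔT with Cᵥ = 5R/2 = 20.79 J/(mol·K).
At constant V, T₂/T₁ = P₂/P₁ ⇒ ΔT = T₁(P₂/P₁ − 1) = 525·(993/785 − 1) = 139.1 K.
ΔU = (0.457)(20.79)(139.1) = 1321 J.

Q ≈ 1320 J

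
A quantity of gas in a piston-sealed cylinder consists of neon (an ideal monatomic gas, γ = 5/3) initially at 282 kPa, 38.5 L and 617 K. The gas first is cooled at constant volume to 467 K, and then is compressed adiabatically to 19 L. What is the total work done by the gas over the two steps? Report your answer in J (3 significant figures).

W_total ≈ -7410 J

Step 1 (isochoric): W = 0 (constant volume).
After step 1: P = 213.4 kPa (V unchanged).
Step 2 (adiabatic): W = (P₁V₁ − P₂V₂)/(γ−1) = (8218 − 13159)/0.667 = -7412 J.
W_total = 0 − 7412 = -7412 J.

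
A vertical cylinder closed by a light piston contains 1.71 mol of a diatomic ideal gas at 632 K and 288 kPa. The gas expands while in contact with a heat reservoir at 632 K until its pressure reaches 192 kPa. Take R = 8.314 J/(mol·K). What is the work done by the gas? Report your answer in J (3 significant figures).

W ≈ 3640 J

Isothermal process: W = nRT ln(V₂/V₁) = nRT ln(P₁/P₂).
W = (1.71)(8.314)(632) × ln(288/192)
  = 8985 × ln(1.5) = 8985 × 0.4055
W_by_gas = 3643 J.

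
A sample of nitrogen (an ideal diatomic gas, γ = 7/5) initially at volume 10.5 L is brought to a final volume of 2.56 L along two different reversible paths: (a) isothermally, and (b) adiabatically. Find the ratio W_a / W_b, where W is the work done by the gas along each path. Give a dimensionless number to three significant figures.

Path (a) isothermal: W = P₁V₁ ln(V₂/V₁) → W_a/(P₁V₁) = -1.411.
Path (b) adiabatic: W = P₁V₁(1 − (V₁/V₂)^(γ−1))/(γ−1) → W_b/(P₁V₁) = -1.897.
W_a / W_b = -1.411 / -1.897 = 0.7441.

W_a / W_b ≈ 0.744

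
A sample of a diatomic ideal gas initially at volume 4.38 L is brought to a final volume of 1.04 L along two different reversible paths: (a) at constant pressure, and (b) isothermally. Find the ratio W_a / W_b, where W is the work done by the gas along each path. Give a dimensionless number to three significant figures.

Path (a) isobaric: W = P₁(V₂ − V₁) → W_a/(P₁V₁) = -0.7626.
Path (b) isothermal: W = P₁V₁ ln(V₂/V₁) → W_b/(P₁V₁) = -1.438.
W_a / W_b = -0.7626 / -1.438 = 0.5304.

W_a / W_b ≈ 0.530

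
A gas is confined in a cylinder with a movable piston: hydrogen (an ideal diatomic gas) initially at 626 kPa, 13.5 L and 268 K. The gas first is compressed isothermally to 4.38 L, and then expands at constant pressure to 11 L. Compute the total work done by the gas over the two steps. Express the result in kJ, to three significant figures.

W_total ≈ 3.26 kJ

Step 1 (isothermal): W = P₁V₁ ln(V₂/V₁) = (8451) ln(4.38/13.5) = -9513 J.
After step 1: P = 1929 kPa, V = 4.38 L, T = 268 K.
Step 2 (isobaric): W = PΔV = (1929 kPa)(11 − 4.38 L) = 12773 J.
W_total = -9513 + 12773 = 3260 J.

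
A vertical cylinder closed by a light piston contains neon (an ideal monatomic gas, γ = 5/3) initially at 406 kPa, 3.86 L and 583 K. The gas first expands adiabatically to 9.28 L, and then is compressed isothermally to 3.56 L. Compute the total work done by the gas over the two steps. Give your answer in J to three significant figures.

Step 1 (adiabatic): W = (P₁V₁ − P₂V₂)/(γ−1) = (1567 − 873.3)/0.667 = 1041 J.
After step 1: P = 94.1 kPa, V = 9.28 L, T = 324.9 K.
Step 2 (isothermal): W = P₁V₁ ln(V₂/V₁) = (873.3) ln(3.56/9.28) = -836.7 J.
W_total = 1041 − 836.7 = 204.2 J.

W_total ≈ 204 J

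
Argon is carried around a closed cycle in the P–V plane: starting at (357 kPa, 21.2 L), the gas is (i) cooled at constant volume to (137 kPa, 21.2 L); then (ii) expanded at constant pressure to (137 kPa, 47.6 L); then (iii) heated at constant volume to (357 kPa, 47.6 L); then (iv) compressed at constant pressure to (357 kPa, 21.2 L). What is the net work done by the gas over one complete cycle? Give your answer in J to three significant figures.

W_net ≈ -5810 J

Constant-volume legs do no work.
W(ii) = (137)(47.6 − 21.2) = 3617 J; W(iv) = (357)(21.2 − 47.6) = -9425 J.
W_net = 3617 − 9425 = -5808 J (the counter-clockwise enclosed area).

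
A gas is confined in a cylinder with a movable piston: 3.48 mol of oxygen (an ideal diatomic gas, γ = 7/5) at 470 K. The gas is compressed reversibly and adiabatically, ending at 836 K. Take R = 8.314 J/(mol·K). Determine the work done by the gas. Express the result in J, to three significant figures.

Adiabatic ⇒ Q = 0, so W_by = −ΔU = nCᵥ(T₁ − T₂).
Cᵥ = 5R/2 = 20.79 J/(mol·K).
W = (3.48)(20.79)(470 − 836) = -26473 J.

W ≈ -26500 J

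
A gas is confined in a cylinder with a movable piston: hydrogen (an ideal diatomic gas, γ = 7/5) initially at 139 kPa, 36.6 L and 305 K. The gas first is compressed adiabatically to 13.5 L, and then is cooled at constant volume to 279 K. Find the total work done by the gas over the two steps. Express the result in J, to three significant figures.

W_total ≈ -6240 J

Step 1 (adiabatic): W = (P₁V₁ − P₂V₂)/(γ−1) = (5087 − 7581)/0.4 = -6235 J.
Step 2 (isochoric): W = 0 (constant volume).
W_total = -6235 + 0 = -6235 J.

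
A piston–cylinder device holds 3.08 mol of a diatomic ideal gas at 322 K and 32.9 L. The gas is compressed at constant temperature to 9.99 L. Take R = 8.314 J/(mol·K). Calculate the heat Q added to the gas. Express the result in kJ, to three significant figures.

Q ≈ -9.83 kJ

Isothermal ⇒ ΔU = 0, so Q = W = nRT ln(V₂/V₁).
Q = (3.08)(8.314)(322) ln(9.99/32.9) = 8245 × -1.192 = -9828 J.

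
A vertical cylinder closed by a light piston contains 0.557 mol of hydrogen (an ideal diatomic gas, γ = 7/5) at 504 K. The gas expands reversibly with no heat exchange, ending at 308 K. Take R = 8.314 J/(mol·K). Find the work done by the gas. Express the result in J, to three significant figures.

Adiabatic ⇒ Q = 0, so W_by = −ΔU = nCᵥ(T₁ − T₂).
Cᵥ = 5R/2 = 20.79 J/(mol·K).
W = (0.557)(20.79)(504 − 308) = 2269 J.

W ≈ 2270 J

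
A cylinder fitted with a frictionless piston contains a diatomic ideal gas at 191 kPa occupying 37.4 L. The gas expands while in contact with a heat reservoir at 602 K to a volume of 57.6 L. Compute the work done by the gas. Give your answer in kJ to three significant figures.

W ≈ 3.08 kJ

Isothermal: W = nRT ln(V₂/V₁) = P₁V₁ ln(V₂/V₁).
P₁V₁ = (191 kPa)(37.4 L) = 7143 J.
W = 7143 × ln(57.6/37.4) = 7143 × 0.4319
W_by_gas = 3085 J.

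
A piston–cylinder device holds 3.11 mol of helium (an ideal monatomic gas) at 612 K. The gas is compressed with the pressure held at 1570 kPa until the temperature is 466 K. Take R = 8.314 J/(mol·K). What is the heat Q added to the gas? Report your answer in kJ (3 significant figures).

Isobaric: W = nRΔT = (3.11)(8.314)(-146) = -3775 J.
ΔU = nCᵥΔT with Cᵥ = 3R/2: ΔU = (3.11)(12.47)(-146) = -5663 J.
Q = ΔU + W = -5663 − 3775 = -9438 J.

Q ≈ -9.44 kJ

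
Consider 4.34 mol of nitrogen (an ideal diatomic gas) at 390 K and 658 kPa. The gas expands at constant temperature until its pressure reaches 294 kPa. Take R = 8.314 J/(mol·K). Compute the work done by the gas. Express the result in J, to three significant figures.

Isothermal process: W = nRT ln(V₂/V₁) = nRT ln(P₁/P₂).
W = (4.34)(8.314)(390) × ln(658/294)
  = 14072 × ln(2.238) = 14072 × 0.8056
W_by_gas = 11337 J.

W ≈ 11300 J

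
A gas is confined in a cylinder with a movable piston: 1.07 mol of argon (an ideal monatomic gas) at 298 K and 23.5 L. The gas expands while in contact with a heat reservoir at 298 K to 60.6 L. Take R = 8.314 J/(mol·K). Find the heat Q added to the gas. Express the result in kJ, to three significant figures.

Q ≈ 2.51 kJ

Isothermal ⇒ ΔU = 0, so Q = W = nRT ln(V₂/V₁).
Q = (1.07)(8.314)(298) ln(60.6/23.5) = 2651 × 0.9473 = 2511 J.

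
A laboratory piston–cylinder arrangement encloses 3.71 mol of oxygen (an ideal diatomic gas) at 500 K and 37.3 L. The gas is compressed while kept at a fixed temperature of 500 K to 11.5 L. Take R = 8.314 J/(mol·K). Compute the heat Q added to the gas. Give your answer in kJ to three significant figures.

Isothermal ⇒ ΔU = 0, so Q = W = nRT ln(V₂/V₁).
Q = (3.71)(8.314)(500) ln(11.5/37.3) = 15422 × -1.177 = -18147 J.

Q ≈ -18.1 kJ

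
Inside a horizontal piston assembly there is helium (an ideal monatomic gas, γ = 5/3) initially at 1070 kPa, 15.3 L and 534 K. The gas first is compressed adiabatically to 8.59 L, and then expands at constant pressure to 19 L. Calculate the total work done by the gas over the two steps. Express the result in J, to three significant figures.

Step 1 (adiabatic): W = (P₁V₁ − P₂V₂)/(γ−1) = (16371 − 24055)/0.667 = -11526 J.
After step 1: P = 2800 kPa, V = 8.59 L, T = 784.6 K.
Step 2 (isobaric): W = PΔV = (2800 kPa)(19 − 8.59 L) = 29152 J.
W_total = -11526 + 29152 = 17626 J.

W_total ≈ 17600 J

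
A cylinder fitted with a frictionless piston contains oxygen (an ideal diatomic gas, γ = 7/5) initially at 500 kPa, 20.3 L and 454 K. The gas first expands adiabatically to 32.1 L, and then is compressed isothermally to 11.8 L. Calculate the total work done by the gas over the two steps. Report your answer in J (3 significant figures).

W_total ≈ -4210 J

Step 1 (adiabatic): W = (P₁V₁ − P₂V₂)/(γ−1) = (10150 − 8450)/0.4 = 4250 J.
After step 1: P = 263.2 kPa, V = 32.1 L, T = 378 K.
Step 2 (isothermal): W = P₁V₁ ln(V₂/V₁) = (8450) ln(11.8/32.1) = -8457 J.
W_total = 4250 − 8457 = -4207 J.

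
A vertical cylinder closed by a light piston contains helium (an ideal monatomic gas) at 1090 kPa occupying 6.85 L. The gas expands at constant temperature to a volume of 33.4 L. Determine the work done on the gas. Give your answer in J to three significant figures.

Isothermal: W = nRT ln(V₂/V₁) = P₁V₁ ln(V₂/V₁).
P₁V₁ = (1090 kPa)(6.85 L) = 7466 J.
W = 7466 × ln(33.4/6.85) = 7466 × 1.584
W_by_gas = 11829 J; work on gas = −W_by = -11829 J.

W ≈ -11800 J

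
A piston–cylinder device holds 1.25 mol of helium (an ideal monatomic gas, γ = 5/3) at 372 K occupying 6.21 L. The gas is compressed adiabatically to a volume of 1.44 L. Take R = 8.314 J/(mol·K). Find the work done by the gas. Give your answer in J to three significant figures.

Adiabatic: TV^(γ−1) = const with γ = 5/3.
T₂ = T₁ (V₁/V₂)^(γ−1) = 372 × (6.21/1.44)^0.667 = 372 × 2.649 = 985.6 K.
W_by = nCᵥ(T₁ − T₂) = (1.25)(12.47)(372 − 985.6) = -9565 J.

W ≈ -9570 J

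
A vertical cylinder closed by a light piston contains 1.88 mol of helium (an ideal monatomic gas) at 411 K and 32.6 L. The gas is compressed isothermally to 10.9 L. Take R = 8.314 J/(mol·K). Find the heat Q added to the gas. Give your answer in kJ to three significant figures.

Isothermal ⇒ ΔU = 0, so Q = W = nRT ln(V₂/V₁).
Q = (1.88)(8.314)(411) ln(10.9/32.6) = 6424 × -1.096 = -7038 J.

Q ≈ -7.04 kJ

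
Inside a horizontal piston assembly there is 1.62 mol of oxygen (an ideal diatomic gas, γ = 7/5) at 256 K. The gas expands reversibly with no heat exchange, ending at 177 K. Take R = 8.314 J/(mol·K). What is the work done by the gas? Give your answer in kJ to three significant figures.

Adiabatic ⇒ Q = 0, so W_by = −ΔU = nCᵥ(T₁ − T₂).
Cᵥ = 5R/2 = 20.79 J/(mol·K).
W = (1.62)(20.79)(256 − 177) = 2660 J.

W ≈ 2.66 kJ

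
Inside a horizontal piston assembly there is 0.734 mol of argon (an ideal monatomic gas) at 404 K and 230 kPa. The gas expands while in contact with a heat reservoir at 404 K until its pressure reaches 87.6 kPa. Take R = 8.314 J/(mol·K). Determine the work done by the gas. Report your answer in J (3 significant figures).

W ≈ 2380 J

Isothermal process: W = nRT ln(V₂/V₁) = nRT ln(P₁/P₂).
W = (0.734)(8.314)(404) × ln(230/87.6)
  = 2465 × ln(2.626) = 2465 × 0.9653
W_by_gas = 2380 J.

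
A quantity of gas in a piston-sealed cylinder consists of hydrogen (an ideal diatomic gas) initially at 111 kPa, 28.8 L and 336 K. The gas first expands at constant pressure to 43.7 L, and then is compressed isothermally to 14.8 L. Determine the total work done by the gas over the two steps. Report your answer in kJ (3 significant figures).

Step 1 (isobaric): W = PΔV = (111 kPa)(43.7 − 28.8 L) = 1654 J.
After step 1: P = 111 kPa, V = 43.7 L, T = 509.8 K.
Step 2 (isothermal): W = P₁V₁ ln(V₂/V₁) = (4851) ln(14.8/43.7) = -5252 J.
W_total = 1654 − 5252 = -3598 J.

W_total ≈ -3.60 kJ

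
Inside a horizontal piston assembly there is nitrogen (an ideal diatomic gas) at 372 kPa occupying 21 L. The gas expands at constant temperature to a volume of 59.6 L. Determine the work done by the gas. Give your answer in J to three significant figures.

Isothermal: W = nRT ln(V₂/V₁) = P₁V₁ ln(V₂/V₁).
P₁V₁ = (372 kPa)(21 L) = 7812 J.
W = 7812 × ln(59.6/21) = 7812 × 1.043
W_by_gas = 8149 J.

W ≈ 8150 J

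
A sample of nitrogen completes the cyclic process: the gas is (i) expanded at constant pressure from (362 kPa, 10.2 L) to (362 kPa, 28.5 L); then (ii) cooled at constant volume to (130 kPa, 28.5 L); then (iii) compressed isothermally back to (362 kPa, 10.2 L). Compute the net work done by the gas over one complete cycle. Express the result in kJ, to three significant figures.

W_net ≈ 2.82 kJ

Leg (i): W = PΔV = (362)(28.5 − 10.2) = 6625 J.
Leg (ii): W = 0.
Leg (iii): W = PᵢVᵢ ln(V_f/Vᵢ) = (3705) ln(10.2/28.5) = -3807 J.
W_net = 6625 − 3807 = 2818 J.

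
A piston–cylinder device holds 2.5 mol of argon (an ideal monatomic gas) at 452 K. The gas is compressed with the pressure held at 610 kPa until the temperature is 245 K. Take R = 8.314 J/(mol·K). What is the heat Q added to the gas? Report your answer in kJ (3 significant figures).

Isobaric: W = nRΔT = (2.5)(8.314)(-207) = -4302 J.
ΔU = nCᵥΔT with Cᵥ = 3R/2: ΔU = (2.5)(12.47)(-207) = -6454 J.
Q = ΔU + W = -6454 − 4302 = -10756 J.

Q ≈ -10.8 kJ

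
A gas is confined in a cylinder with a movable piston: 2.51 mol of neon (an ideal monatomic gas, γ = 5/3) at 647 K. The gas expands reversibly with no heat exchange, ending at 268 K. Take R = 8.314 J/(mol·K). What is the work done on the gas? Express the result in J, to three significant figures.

W ≈ -11900 J

Adiabatic ⇒ Q = 0, so W_by = −ΔU = nCᵥ(T₁ − T₂).
Cᵥ = 3R/2 = 12.47 J/(mol·K).
W = (2.51)(12.47)(647 − 268) = 11864 J.
Work on gas = −W_by = -11864 J.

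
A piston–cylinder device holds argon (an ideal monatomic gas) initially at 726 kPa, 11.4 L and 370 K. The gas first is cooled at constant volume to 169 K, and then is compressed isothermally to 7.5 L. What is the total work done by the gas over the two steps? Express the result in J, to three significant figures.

Step 1 (isochoric): W = 0 (constant volume).
After step 1: P = 331.6 kPa (V unchanged).
Step 2 (isothermal): W = P₁V₁ ln(V₂/V₁) = (3780) ln(7.5/11.4) = -1583 J.
W_total = 0 − 1583 = -1583 J.

W_total ≈ -1580 J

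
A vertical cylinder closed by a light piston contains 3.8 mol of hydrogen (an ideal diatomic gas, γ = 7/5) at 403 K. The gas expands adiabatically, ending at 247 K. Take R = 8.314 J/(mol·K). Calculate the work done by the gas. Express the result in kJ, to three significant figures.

W ≈ 12.3 kJ

Adiabatic ⇒ Q = 0, so W_by = −ΔU = nCᵥ(T₁ − T₂).
Cᵥ = 5R/2 = 20.79 J/(mol·K).
W = (3.8)(20.79)(403 − 247) = 12321 J.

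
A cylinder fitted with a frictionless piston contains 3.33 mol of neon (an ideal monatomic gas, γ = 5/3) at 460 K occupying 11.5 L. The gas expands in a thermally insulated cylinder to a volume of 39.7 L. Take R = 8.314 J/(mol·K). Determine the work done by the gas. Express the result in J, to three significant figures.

Adiabatic: TV^(γ−1) = const with γ = 5/3.
T₂ = T₁ (V₁/V₂)^(γ−1) = 460 × (11.5/39.7)^0.667 = 460 × 0.4378 = 201.4 K.
W_by = nCᵥ(T₁ − T₂) = (3.33)(12.47)(460 − 201.4) = 10740 J.

W ≈ 10700 J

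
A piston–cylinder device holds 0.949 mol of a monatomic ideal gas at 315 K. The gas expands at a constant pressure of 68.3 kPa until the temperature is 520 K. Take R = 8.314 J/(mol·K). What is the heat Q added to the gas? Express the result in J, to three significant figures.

Q ≈ 4040 J

Isobaric: W = nRΔT = (0.949)(8.314)(205) = 1617 J.
ΔU = nCᵥΔT with Cᵥ = 3R/2: ΔU = (0.949)(12.47)(205) = 2426 J.
Q = ΔU + W = 2426 + 1617 = 4044 J.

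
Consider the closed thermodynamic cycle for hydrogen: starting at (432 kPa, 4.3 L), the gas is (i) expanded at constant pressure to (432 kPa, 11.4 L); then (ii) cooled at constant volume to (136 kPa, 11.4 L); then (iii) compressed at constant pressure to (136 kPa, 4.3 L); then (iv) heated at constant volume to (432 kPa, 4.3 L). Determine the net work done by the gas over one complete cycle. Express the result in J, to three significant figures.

W_net ≈ 2100 J

Constant-volume legs do no work.
W(i) = (432)(11.4 − 4.3) = 3067 J; W(iii) = (136)(4.3 − 11.4) = -965.6 J.
W_net = 3067 − 965.6 = 2102 J (the clockwise enclosed area).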